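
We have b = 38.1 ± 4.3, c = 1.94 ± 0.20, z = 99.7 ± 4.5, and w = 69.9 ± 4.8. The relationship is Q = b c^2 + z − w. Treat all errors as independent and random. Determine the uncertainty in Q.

Let p = b·c^2 = 143. δp/p = √((1·δb/b)² + (2·δc/c)²) = √(0.0127 + 0.0425) = 0.235, so δp = 33.7.
Q = p + z − w: δQ = √(δp² + δz² + δw²) = √(1140 + 20.2 + 23.0) = 34.3

34.3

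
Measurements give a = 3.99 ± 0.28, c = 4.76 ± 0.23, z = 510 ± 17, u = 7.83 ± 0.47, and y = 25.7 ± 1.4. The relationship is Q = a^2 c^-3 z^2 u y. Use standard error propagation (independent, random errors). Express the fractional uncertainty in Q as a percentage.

22.7%

Since Q is a product/quotient, work with relative uncertainties:
  (2·δa/a)² = (2×0.0702)² = 0.0197;  (-3·δc/c)² = (-3×0.0483)² = 0.0210;  (2·δz/z)² = (2×0.0333)² = 0.00444;  (1·δu/u)² = (1×0.0600)² = 0.00360;  (1·δy/y)² = (1×0.0545)² = 0.00297
δQ/Q = √(0.0517) = 0.227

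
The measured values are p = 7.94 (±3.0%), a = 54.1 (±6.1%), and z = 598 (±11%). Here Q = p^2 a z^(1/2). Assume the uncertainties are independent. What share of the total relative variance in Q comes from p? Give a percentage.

(δQ/Q)² = (2·δp/p)² + (1·δa/a)² + (½·δz/z)²
  p term: (2×0.0300)² = 0.00360
  a term: (1×0.0610)² = 0.00372
  z term: (0.5×0.110)² = 0.00302
Total = 0.0103. Share from p = 0.00360/0.0103 = 0.348.

34.8%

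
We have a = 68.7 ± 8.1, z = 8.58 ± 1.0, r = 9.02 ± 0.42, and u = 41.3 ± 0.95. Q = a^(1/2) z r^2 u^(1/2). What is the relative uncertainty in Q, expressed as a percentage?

Since Q is a product/quotient, work with relative uncertainties:
  (½·δa/a)² = (0.5×0.118)² = 0.00348;  (1·δz/z)² = (1×0.117)² = 0.0136;  (2·δr/r)² = (2×0.0466)² = 0.00867;  (½·δu/u)² = (0.5×0.0230)² = 0.000132
δQ/Q = √(0.0259) = 0.161

16.1%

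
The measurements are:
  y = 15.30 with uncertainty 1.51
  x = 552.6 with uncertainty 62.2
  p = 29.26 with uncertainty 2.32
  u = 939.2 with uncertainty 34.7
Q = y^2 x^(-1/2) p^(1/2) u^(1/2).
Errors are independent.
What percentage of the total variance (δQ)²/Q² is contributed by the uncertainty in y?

(δQ/Q)² = (2·δy/y)² + (−½·δx/x)² + (½·δp/p)² + (½·δu/u)²
  y term: (2×0.0987)² = 0.0390
  x term: (-0.5×0.113)² = 0.00317
  p term: (0.5×0.0793)² = 0.00157
  u term: (0.5×0.0369)² = 0.000341
Total = 0.0440. Share from y = 0.0390/0.0440 = 0.885.

88.5%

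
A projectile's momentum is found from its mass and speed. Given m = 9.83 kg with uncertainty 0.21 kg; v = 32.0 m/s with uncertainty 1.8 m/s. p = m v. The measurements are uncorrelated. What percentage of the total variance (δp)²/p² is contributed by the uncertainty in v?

(δp/p)² = (1·δm/m)² + (1·δv/v)²
  m term: (1×0.0214)² = 0.000456
  v term: (1×0.0563)² = 0.00316
Total = 0.00362. Share from v = 0.00316/0.00362 = 0.874.

87.4%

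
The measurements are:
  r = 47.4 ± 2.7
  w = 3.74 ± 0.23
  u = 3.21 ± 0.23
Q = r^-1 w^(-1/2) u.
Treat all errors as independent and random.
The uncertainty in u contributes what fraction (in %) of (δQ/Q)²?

(δQ/Q)² = (-1·δr/r)² + (−½·δw/w)² + (1·δu/u)²
  r term: (-1×0.0570)² = 0.00324
  w term: (-0.5×0.0615)² = 0.000945
  u term: (1×0.0717)² = 0.00513
Total = 0.00932. Share from u = 0.00513/0.00932 = 0.551.

55.1%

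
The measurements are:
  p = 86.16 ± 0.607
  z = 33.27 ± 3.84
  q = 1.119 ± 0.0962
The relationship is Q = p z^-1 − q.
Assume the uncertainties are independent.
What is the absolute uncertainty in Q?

0.315

Let w = p·z^-1 = 2.590. δw/w = √((1·δp/p)² + (-1·δz/z)²) = √(4.96e-05 + 0.0133) = 0.116, so δw = 0.299.
Q = w − q: δQ = √(δw² + δq²) = √(0.0897 + 0.00925) = 0.315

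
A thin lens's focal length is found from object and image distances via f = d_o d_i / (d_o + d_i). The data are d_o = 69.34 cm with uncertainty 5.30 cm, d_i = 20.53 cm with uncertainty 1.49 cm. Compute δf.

∂f/∂d_o = (d_i/(d_o+d_i))² = 0.0522;  ∂f/∂d_i = (d_o/(d_o+d_i))² = 0.595
δf = √((∂f/∂d_o · δd_o)² + (∂f/∂d_i · δd_i)²) = √(0.0765 + 0.787) = 0.929 cm

0.929 cm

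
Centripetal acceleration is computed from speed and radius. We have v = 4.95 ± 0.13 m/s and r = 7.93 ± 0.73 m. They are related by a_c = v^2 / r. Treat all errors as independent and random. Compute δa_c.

0.327 m/s^2

a_c is a product of powers, so relative uncertainties combine in quadrature:
  (2·δv/v)² = (2×0.0263)² = 0.00276;  (-1·δr/r)² = (-1×0.0921)² = 0.00847
δa_c/a_c = √(0.0112) = 0.106
a_c = 3.09 m/s^2, so δa_c = 0.106 × 3.09 = 0.327 m/s^2.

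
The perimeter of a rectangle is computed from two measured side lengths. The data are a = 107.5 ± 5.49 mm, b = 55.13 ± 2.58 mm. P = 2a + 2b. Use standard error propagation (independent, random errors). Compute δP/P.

Absolute uncertainties add in quadrature for a linear combination:
  (2·δa)² = 121;  (2·δb)² = 26.6
δP = √(147) = 12.1 mm
P = 325.3 mm, so δP/P = 12.1/325.3 = 0.0373.

0.0373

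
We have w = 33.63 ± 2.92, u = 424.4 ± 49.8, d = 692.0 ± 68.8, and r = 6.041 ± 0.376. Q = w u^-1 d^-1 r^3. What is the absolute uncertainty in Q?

0.00649

Since Q is a product/quotient, work with relative uncertainties:
  (1·δw/w)² = (1×0.0868)² = 0.00754;  (-1·δu/u)² = (-1×0.117)² = 0.0138;  (-1·δd/d)² = (-1×0.0994)² = 0.00988;  (3·δr/r)² = (3×0.0622)² = 0.0349
δQ/Q = √(0.0661) = 0.257
Q = 0.02524, so δQ = 0.257 × 0.02524 = 0.00649.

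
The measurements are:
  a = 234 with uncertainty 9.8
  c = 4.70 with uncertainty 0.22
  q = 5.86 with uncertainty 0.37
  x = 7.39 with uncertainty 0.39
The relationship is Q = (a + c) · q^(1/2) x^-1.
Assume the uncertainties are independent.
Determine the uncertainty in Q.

Let u = a + c = 239. δu = √(δa² + δc²) = √(96.0 + 0.0484) = 9.80, so δu/u = 0.0411.
Q is then a monomial in u, q, x:
δQ/Q = √((δu/u)² + (½·δq/q)² + (-1·δx/x)²) = √(0.00169 + 0.000997 + 0.00279) = 0.0739
Q = 78.2, so δQ = 0.0739 × 78.2 = 5.78.

5.78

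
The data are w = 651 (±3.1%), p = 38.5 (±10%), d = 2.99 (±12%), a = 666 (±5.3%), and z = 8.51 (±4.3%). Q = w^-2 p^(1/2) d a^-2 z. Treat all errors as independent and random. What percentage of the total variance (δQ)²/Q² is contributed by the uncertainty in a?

33.2%

(δQ/Q)² = (-2·δw/w)² + (½·δp/p)² + (1·δd/d)² + (-2·δa/a)² + (1·δz/z)²
  w term: (-2×0.0310)² = 0.00384
  p term: (0.5×0.100)² = 0.00250
  d term: (1×0.120)² = 0.0144
  a term: (-2×0.0530)² = 0.0112
  z term: (1×0.0430)² = 0.00185
Total = 0.0338. Share from a = 0.0112/0.0338 = 0.332.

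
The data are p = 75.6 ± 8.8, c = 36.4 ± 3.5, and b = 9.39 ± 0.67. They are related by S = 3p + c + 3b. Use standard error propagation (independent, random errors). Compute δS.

Absolute uncertainties add in quadrature for a linear combination:
  (3·δp)² = 697;  (δc)² = 12.2;  (3·δb)² = 4.04
δS = √(713) = 26.7

26.7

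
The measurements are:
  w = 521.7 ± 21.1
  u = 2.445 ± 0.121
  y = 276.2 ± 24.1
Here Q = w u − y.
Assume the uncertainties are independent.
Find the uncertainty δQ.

85.0

Let p = w·u = 1276. δp/p = √((1·δw/w)² + (1·δu/u)²) = √(0.00164 + 0.00245) = 0.0639, so δp = 81.5.
Q = p − y: δQ = √(δp² + δy²) = √(6650 + 581) = 85.0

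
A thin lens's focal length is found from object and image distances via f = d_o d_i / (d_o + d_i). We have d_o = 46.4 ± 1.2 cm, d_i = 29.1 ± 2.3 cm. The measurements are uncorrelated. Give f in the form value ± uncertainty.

∂f/∂d_o = (d_i/(d_o+d_i))² = 0.149;  ∂f/∂d_i = (d_o/(d_o+d_i))² = 0.378
δf = √((∂f/∂d_o · δd_o)² + (∂f/∂d_i · δd_i)²) = √(0.0318 + 0.755) = 0.887 cm
f = 17.9 cm.

17.9 ± 0.887 cm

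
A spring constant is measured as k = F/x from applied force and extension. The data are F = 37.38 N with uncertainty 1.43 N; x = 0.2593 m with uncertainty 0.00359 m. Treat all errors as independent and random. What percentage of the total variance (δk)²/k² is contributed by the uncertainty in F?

(δk/k)² = (1·δF/F)² + (-1·δx/x)²
  F term: (1×0.0383)² = 0.00146
  x term: (-1×0.0138)² = 0.000192
Total = 0.00166. Share from F = 0.00146/0.00166 = 0.884.

88.4%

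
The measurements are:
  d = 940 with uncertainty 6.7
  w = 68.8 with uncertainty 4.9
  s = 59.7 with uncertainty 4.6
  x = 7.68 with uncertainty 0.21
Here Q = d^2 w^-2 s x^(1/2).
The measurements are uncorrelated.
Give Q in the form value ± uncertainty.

Each factor contributes (exponent × relative error)² to (δQ/Q)²:
  (2·δd/d)² = (2×0.00713)² = 0.000203;  (-2·δw/w)² = (-2×0.0712)² = 0.0203;  (1·δs/s)² = (1×0.0771)² = 0.00594;  (½·δx/x)² = (0.5×0.0273)² = 0.000187
δQ/Q = √(0.0266) = 0.163
Q = 30900, so δQ = 0.163 × 30900 = 5040.

30900 ± 5040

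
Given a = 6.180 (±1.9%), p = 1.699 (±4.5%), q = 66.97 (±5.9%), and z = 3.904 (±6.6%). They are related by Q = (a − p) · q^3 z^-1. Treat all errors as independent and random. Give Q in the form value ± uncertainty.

344800 ± 66000

Let u = a − p = 4.481. δu = √(δa² + δp²) = √(0.0138 + 0.00585) = 0.140, so δu/u = 0.0313.
Q is then a monomial in u, q, z:
δQ/Q = √((δu/u)² + (3·δq/q)² + (-1·δz/z)²) = √(0.000978 + 0.0313 + 0.00436) = 0.191
Q = 344800, so δQ = 0.191 × 344800 = 66000.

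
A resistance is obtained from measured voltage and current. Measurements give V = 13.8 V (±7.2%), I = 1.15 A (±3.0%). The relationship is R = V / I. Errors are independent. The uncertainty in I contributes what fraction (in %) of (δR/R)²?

14.8%

(δR/R)² = (1·δV/V)² + (-1·δI/I)²
  V term: (1×0.0720)² = 0.00518
  I term: (-1×0.0300)² = 0.000900
Total = 0.00608. Share from I = 0.000900/0.00608 = 0.148.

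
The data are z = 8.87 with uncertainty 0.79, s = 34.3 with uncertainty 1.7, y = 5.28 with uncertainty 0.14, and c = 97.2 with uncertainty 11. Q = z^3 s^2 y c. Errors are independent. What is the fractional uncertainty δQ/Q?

0.308

Q is a product of powers, so relative uncertainties combine in quadrature:
  (3·δz/z)² = (3×0.0891)² = 0.0714;  (2·δs/s)² = (2×0.0496)² = 0.00983;  (1·δy/y)² = (1×0.0265)² = 0.000703;  (1·δc/c)² = (1×0.113)² = 0.0128
δQ/Q = √(0.0947) = 0.308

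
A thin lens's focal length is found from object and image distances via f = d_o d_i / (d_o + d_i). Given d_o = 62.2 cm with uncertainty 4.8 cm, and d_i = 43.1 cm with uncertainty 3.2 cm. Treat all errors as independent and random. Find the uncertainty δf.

∂f/∂d_o = (d_i/(d_o+d_i))² = 0.168;  ∂f/∂d_i = (d_o/(d_o+d_i))² = 0.349
δf = √((∂f/∂d_o · δd_o)² + (∂f/∂d_i · δd_i)²) = √(0.647 + 1.25) = 1.38 cm

1.38 cm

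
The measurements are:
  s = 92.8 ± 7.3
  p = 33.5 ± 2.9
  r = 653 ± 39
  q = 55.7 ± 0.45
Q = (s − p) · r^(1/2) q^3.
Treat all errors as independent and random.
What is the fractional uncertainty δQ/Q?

Let u = s − p = 59.3. δu = √(δs² + δp²) = √(53.3 + 8.41) = 7.85, so δu/u = 0.132.
Q is then a monomial in u, r, q:
δQ/Q = √((δu/u)² + (½·δr/r)² + (3·δq/q)²) = √(0.0175 + 0.000892 + 0.000587) = 0.138

0.138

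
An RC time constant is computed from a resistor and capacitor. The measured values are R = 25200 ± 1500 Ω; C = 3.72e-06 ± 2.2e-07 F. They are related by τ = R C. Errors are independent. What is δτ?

Relative error in a monomial: (δτ/τ)² = Σ (nᵢ · δxᵢ/xᵢ)².
  (1·δR/R)² = (1×0.0595)² = 0.00354;  (1·δC/C)² = (1×0.0591)² = 0.00350
δτ/τ = √(0.00704) = 0.0839
τ = 0.0937 s, so δτ = 0.0839 × 0.0937 = 0.00787 s.

0.00787 s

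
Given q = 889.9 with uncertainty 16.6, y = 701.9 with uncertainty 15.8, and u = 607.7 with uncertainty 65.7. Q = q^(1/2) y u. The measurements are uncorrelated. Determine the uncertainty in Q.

1.41e+06

Q is a product of powers, so relative uncertainties combine in quadrature:
  (½·δq/q)² = (0.5×0.0187)² = 8.7e-05;  (1·δy/y)² = (1×0.0225)² = 0.000507;  (1·δu/u)² = (1×0.108)² = 0.0117
δQ/Q = √(0.0123) = 0.111
Q = 1.272e+07, so δQ = 0.111 × 1.272e+07 = 1.41e+06.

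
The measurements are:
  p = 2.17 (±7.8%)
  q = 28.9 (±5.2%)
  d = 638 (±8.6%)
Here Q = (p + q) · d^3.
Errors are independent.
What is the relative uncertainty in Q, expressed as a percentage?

26.3%

Let u = p + q = 31.1. δu = √(δp² + δq²) = √(0.0286 + 2.26) = 1.51, so δu/u = 0.0487.
Q is then a monomial in u, d:
δQ/Q = √((δu/u)² + (3·δd/d)²) = √(0.00237 + 0.0666) = 0.263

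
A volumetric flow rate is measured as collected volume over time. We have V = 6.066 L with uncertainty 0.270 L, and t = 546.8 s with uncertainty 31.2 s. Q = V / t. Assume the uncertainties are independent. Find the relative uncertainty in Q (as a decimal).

0.0724

Q is a product of powers, so relative uncertainties combine in quadrature:
  (1·δV/V)² = (1×0.0445)² = 0.00198;  (-1·δt/t)² = (-1×0.0571)² = 0.00326
δQ/Q = √(0.00524) = 0.0724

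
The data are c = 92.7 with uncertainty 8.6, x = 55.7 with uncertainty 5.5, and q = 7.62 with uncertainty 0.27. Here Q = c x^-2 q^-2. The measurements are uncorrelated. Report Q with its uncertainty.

0.000515 ± 0.000118

Products/powers → add relative errors in quadrature, weighted by exponent:
  (1·δc/c)² = (1×0.0928)² = 0.00861;  (-2·δx/x)² = (-2×0.0987)² = 0.0390;  (-2·δq/q)² = (-2×0.0354)² = 0.00502
δQ/Q = √(0.0526) = 0.229
Q = 0.000515, so δQ = 0.229 × 0.000515 = 0.000118.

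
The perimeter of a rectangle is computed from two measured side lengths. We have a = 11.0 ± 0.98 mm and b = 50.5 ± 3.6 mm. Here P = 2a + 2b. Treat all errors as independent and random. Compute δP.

Each term contributes (cᵢ δxᵢ)² to (δP)²:
  (2·δa)² = 3.84;  (2·δb)² = 51.8
δP = √(55.7) = 7.46 mm

7.46 mm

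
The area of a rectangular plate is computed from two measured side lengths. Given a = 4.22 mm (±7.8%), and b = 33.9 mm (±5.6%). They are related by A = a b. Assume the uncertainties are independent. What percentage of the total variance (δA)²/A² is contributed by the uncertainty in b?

(δA/A)² = (1·δa/a)² + (1·δb/b)²
  a term: (1×0.0780)² = 0.00608
  b term: (1×0.0560)² = 0.00314
Total = 0.00922. Share from b = 0.00314/0.00922 = 0.340.

34.0%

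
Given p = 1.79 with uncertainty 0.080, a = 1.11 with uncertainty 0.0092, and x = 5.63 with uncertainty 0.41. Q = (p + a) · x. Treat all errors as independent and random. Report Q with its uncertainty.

16.3 ± 1.27

Let u = p + a = 2.90. δu = √(δp² + δa²) = √(0.00640 + 8.46e-05) = 0.0805, so δu/u = 0.0278.
Q is then a monomial in u, x:
δQ/Q = √((δu/u)² + (1·δx/x)²) = √(0.000771 + 0.00530) = 0.0779
Q = 16.3, so δQ = 0.0779 × 16.3 = 1.27.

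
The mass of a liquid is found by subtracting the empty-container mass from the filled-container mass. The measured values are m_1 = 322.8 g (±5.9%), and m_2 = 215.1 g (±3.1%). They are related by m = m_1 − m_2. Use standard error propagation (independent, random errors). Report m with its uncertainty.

107.7 ± 20.2 g

For a sum/difference, combine absolute errors in quadrature:
  (δm_1)² = 363;  (δm_2)² = 44.5
δm = √(407) = 20.2 g
m = 107.7 g.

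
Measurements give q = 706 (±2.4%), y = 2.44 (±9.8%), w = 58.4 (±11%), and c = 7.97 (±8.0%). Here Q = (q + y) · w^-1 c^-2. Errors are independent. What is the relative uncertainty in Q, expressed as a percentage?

Let u = q + y = 708. δu = √(δq² + δy²) = √(287 + 0.0572) = 16.9, so δu/u = 0.0239.
Q is then a monomial in u, w, c:
δQ/Q = √((δu/u)² + (-1·δw/w)² + (-2·δc/c)²) = √(0.000572 + 0.0121 + 0.0256) = 0.196

19.6%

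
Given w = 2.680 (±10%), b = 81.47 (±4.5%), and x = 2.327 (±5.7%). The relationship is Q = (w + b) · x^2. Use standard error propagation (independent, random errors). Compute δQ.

55.6

Let u = w + b = 84.15. δu = √(δw² + δb²) = √(0.0718 + 13.4) = 3.68, so δu/u = 0.0437.
Q is then a monomial in u, x:
δQ/Q = √((δu/u)² + (2·δx/x)²) = √(0.00191 + 0.0130) = 0.122
Q = 455.7, so δQ = 0.122 × 455.7 = 55.6.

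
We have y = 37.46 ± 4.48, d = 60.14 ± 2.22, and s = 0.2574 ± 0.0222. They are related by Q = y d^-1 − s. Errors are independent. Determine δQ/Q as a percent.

22.2%

Let p = y·d^-1 = 0.6229. δp/p = √((1·δy/y)² + (-1·δd/d)²) = √(0.0143 + 0.00136) = 0.125, so δp = 0.0780.
Q = p − s: δQ = √(δp² + δs²) = √(0.00608 + 0.000493) = 0.0811
Q = 0.3655, so δQ/Q = 0.0811/0.3655 = 0.222.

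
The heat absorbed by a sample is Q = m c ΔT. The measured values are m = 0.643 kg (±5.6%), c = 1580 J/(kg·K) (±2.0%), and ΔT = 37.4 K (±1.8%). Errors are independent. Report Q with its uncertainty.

38000 ± 2360 J

Since Q is a product/quotient, work with relative uncertainties:
  (1·δm/m)² = (1×0.0560)² = 0.00314;  (1·δc/c)² = (1×0.0200)² = 0.000400;  (1·δΔT/ΔT)² = (1×0.0180)² = 0.000324
δQ/Q = √(0.00386) = 0.0621
Q = 38000 J, so δQ = 0.0621 × 38000 = 2360 J.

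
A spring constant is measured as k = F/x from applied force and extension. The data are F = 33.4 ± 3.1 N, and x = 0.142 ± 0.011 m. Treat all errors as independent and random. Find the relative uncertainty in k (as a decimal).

k is a product of powers, so relative uncertainties combine in quadrature:
  (1·δF/F)² = (1×0.0928)² = 0.00861;  (-1·δx/x)² = (-1×0.0775)² = 0.00600
δk/k = √(0.0146) = 0.121

0.121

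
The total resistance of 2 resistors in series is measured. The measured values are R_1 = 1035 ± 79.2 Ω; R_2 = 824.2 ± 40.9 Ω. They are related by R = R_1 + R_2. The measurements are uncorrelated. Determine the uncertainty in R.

For a sum/difference, combine absolute errors in quadrature:
  (δR_1)² = 6270;  (δR_2)² = 1670
δR = √(7950) = 89.1 Ω

89.1 Ω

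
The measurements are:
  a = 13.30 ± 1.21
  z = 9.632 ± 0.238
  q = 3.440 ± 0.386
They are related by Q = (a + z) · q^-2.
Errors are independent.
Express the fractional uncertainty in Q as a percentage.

Let u = a + z = 22.93. δu = √(δa² + δz²) = √(1.46 + 0.0566) = 1.23, so δu/u = 0.0538.
Q is then a monomial in u, q:
δQ/Q = √((δu/u)² + (-2·δq/q)²) = √(0.00289 + 0.0504) = 0.231

23.1%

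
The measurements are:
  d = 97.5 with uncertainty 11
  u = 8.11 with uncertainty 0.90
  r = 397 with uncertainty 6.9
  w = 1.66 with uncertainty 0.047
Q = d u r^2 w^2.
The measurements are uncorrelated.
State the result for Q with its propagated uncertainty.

(3.43 ± 0.589) × 10^8

Each factor contributes (exponent × relative error)² to (δQ/Q)²:
  (1·δd/d)² = (1×0.113)² = 0.0127;  (1·δu/u)² = (1×0.111)² = 0.0123;  (2·δr/r)² = (2×0.0174)² = 0.00121;  (2·δw/w)² = (2×0.0283)² = 0.00321
δQ/Q = √(0.0295) = 0.172
Q = 3.43e+08, so δQ = 0.172 × 3.43e+08 = 5.89e+07.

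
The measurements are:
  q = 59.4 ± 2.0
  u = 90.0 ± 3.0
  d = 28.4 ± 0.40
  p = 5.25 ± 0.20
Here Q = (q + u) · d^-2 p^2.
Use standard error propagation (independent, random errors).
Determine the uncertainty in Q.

0.433

Let w = q + u = 149. δw = √(δq² + δu²) = √(4.00 + 9.00) = 3.61, so δw/w = 0.0241.
Q is then a monomial in w, d, p:
δQ/Q = √((δw/w)² + (-2·δd/d)² + (2·δp/p)²) = √(0.000582 + 0.000793 + 0.00580) = 0.0847
Q = 5.11, so δQ = 0.0847 × 5.11 = 0.433.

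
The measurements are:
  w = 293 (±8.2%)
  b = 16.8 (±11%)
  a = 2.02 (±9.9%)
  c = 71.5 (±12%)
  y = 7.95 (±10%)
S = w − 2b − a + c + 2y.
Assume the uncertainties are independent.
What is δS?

25.8

Absolute uncertainties add in quadrature for a linear combination:
  (δw)² = 577;  (2·δb)² = 13.7;  (δa)² = 0.0400;  (δc)² = 73.6;  (2·δy)² = 2.53
δS = √(667) = 25.8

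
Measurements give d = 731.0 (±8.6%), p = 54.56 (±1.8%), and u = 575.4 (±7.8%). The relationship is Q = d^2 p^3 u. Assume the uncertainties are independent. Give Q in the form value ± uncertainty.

Since Q is a product/quotient, work with relative uncertainties:
  (2·δd/d)² = (2×0.0860)² = 0.0296;  (3·δp/p)² = (3×0.0180)² = 0.00292;  (1·δu/u)² = (1×0.0780)² = 0.00608
δQ/Q = √(0.0386) = 0.196
Q = 4.994e+13, so δQ = 0.196 × 4.994e+13 = 9.81e+12.

(4.994 ± 0.981) × 10^13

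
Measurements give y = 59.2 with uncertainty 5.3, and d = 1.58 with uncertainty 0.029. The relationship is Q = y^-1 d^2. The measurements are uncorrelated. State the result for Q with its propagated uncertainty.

0.0422 ± 0.00408

Each factor contributes (exponent × relative error)² to (δQ/Q)²:
  (-1·δy/y)² = (-1×0.0895)² = 0.00802;  (2·δd/d)² = (2×0.0184)² = 0.00135
δQ/Q = √(0.00936) = 0.0968
Q = 0.0422, so δQ = 0.0968 × 0.0422 = 0.00408.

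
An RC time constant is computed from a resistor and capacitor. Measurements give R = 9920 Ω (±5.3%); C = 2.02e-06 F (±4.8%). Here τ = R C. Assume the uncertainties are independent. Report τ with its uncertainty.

Each factor contributes (exponent × relative error)² to (δτ/τ)²:
  (1·δR/R)² = (1×0.0530)² = 0.00281;  (1·δC/C)² = (1×0.0480)² = 0.00230
δτ/τ = √(0.00511) = 0.0715
τ = 0.0200 s, so δτ = 0.0715 × 0.0200 = 0.00143 s.

0.0200 ± 0.00143 s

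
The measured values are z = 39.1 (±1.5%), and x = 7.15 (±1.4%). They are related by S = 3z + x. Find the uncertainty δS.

S is a linear combination, so absolute uncertainties add in quadrature:
  (3·δz)² = 3.10;  (δx)² = 0.0100
δS = √(3.11) = 1.76

1.76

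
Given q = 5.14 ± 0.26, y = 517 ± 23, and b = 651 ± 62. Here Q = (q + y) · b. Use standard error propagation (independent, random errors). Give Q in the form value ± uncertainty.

Let u = q + y = 522. δu = √(δq² + δy²) = √(0.0676 + 529) = 23.0, so δu/u = 0.0441.
Q is then a monomial in u, b:
δQ/Q = √((δu/u)² + (1·δb/b)²) = √(0.00194 + 0.00907) = 0.105
Q = 3.4e+05, so δQ = 0.105 × 3.4e+05 = 35700.

(3.40 ± 0.357) × 10^5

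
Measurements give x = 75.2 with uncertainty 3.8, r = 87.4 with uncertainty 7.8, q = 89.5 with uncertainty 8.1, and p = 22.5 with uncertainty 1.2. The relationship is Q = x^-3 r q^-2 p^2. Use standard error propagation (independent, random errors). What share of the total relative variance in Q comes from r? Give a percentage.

(δQ/Q)² = (-3·δx/x)² + (1·δr/r)² + (-2·δq/q)² + (2·δp/p)²
  x term: (-3×0.0505)² = 0.0230
  r term: (1×0.0892)² = 0.00796
  q term: (-2×0.0905)² = 0.0328
  p term: (2×0.0533)² = 0.0114
Total = 0.0751. Share from r = 0.00796/0.0751 = 0.106.

10.6%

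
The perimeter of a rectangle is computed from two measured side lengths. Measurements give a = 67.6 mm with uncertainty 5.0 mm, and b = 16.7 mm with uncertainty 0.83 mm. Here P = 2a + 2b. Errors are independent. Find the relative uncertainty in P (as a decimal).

0.0601

Absolute uncertainties add in quadrature for a linear combination:
  (2·δa)² = 100;  (2·δb)² = 2.76
δP = √(103) = 10.1 mm
P = 169 mm, so δP/P = 10.1/169 = 0.0601.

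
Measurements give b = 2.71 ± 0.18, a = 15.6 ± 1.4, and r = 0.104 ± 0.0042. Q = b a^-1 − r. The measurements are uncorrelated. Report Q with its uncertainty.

Let p = b·a^-1 = 0.174. δp/p = √((1·δb/b)² + (-1·δa/a)²) = √(0.00441 + 0.00805) = 0.112, so δp = 0.0194.
Q = p − r: δQ = √(δp² + δr²) = √(0.000376 + 1.76e-05) = 0.0198
Q = 0.0697.

0.0697 ± 0.0198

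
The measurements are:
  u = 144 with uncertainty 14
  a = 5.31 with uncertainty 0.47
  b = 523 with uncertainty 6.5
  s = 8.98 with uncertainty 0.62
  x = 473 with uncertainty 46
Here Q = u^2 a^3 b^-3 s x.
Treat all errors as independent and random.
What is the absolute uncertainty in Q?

Q is a product of powers, so relative uncertainties combine in quadrature:
  (2·δu/u)² = (2×0.0972)² = 0.0378;  (3·δa/a)² = (3×0.0885)² = 0.0705;  (-3·δb/b)² = (-3×0.0124)² = 0.00139;  (1·δs/s)² = (1×0.0690)² = 0.00477;  (1·δx/x)² = (1×0.0973)² = 0.00946
δQ/Q = √(0.124) = 0.352
Q = 92.2, so δQ = 0.352 × 92.2 = 32.5.

32.5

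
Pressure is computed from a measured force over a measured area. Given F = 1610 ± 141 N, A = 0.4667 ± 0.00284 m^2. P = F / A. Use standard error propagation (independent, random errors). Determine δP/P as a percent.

8.78%

P is a product of powers, so relative uncertainties combine in quadrature:
  (1·δF/F)² = (1×0.0876)² = 0.00767;  (-1·δA/A)² = (-1×0.00609)² = 3.7e-05
δP/P = √(0.00771) = 0.0878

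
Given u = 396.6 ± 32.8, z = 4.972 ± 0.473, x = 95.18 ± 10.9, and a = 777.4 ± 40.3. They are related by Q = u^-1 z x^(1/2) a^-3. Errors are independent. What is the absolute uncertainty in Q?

5.42e-11

Relative error in a monomial: (δQ/Q)² = Σ (nᵢ · δxᵢ/xᵢ)².
  (-1·δu/u)² = (-1×0.0827)² = 0.00684;  (1·δz/z)² = (1×0.0951)² = 0.00905;  (½·δx/x)² = (0.5×0.115)² = 0.00328;  (-3·δa/a)² = (-3×0.0518)² = 0.0242
δQ/Q = √(0.0434) = 0.208
Q = 2.603e-10, so δQ = 0.208 × 2.603e-10 = 5.42e-11.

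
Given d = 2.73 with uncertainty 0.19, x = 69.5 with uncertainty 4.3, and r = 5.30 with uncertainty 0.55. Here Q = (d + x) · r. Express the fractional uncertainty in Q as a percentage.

Let u = d + x = 72.2. δu = √(δd² + δx²) = √(0.0361 + 18.5) = 4.30, so δu/u = 0.0596.
Q is then a monomial in u, r:
δQ/Q = √((δu/u)² + (1·δr/r)²) = √(0.00355 + 0.0108) = 0.120

12.0%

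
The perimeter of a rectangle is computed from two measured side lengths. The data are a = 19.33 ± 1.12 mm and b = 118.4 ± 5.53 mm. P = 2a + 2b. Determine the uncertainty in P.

11.3 mm

Sums and differences: (δP)² = Σ (cᵢ δxᵢ)².
  (2·δa)² = 5.02;  (2·δb)² = 122
δP = √(127) = 11.3 mm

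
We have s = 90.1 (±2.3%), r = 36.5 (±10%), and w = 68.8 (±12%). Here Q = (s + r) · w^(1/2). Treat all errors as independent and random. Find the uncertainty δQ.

72.0

Let u = s + r = 127. δu = √(δs² + δr²) = √(4.29 + 13.3) = 4.20, so δu/u = 0.0332.
Q is then a monomial in u, w:
δQ/Q = √((δu/u)² + (½·δw/w)²) = √(0.00110 + 0.00360) = 0.0686
Q = 1050, so δQ = 0.0686 × 1050 = 72.0.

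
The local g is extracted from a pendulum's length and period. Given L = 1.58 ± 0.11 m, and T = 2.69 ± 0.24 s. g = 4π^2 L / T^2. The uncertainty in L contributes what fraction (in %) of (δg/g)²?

(δg/g)² = (1·δL/L)² + (-2·δT/T)²
  L term: (1×0.0696)² = 0.00485
  T term: (-2×0.0892)² = 0.0318
Total = 0.0367. Share from L = 0.00485/0.0367 = 0.132.

13.2%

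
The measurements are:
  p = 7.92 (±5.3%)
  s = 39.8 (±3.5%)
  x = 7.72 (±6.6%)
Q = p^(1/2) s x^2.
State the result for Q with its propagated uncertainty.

For a monomial Q ∝ p^(1/2), s, x^2, fractional errors add in quadrature:
  (½·δp/p)² = (0.5×0.0530)² = 0.000702;  (1·δs/s)² = (1×0.0350)² = 0.00123;  (2·δx/x)² = (2×0.0660)² = 0.0174
δQ/Q = √(0.0194) = 0.139
Q = 6680, so δQ = 0.139 × 6680 = 929.

6680 ± 929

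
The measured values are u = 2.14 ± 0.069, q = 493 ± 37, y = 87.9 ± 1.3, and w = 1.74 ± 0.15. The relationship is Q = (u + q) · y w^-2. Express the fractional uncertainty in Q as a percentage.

18.8%

Let h = u + q = 495. δh = √(δu² + δq²) = √(0.00476 + 1370) = 37.0, so δh/h = 0.0747.
Q is then a monomial in h, y, w:
δQ/Q = √((δh/h)² + (1·δy/y)² + (-2·δw/w)²) = √(0.00558 + 0.000219 + 0.0297) = 0.188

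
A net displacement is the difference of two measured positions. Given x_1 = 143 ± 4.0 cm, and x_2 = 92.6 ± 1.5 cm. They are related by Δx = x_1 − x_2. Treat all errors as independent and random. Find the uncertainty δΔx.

4.27 cm

Absolute uncertainties add in quadrature for a linear combination:
  (δx_1)² = 16.0;  (δx_2)² = 2.25
δΔx = √(18.2) = 4.27 cm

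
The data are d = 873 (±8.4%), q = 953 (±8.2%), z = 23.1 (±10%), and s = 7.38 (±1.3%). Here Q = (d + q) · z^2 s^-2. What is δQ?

Let u = d + q = 1830. δu = √(δd² + δq²) = √(5380 + 6110) = 107, so δu/u = 0.0587.
Q is then a monomial in u, z, s:
δQ/Q = √((δu/u)² + (2·δz/z)² + (-2·δs/s)²) = √(0.00344 + 0.0400 + 0.000676) = 0.210
Q = 17900, so δQ = 0.210 × 17900 = 3760.

3760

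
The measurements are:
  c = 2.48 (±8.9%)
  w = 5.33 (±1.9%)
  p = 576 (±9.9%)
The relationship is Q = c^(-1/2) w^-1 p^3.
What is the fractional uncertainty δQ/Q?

Relative error in a monomial: (δQ/Q)² = Σ (nᵢ · δxᵢ/xᵢ)².
  (−½·δc/c)² = (-0.5×0.0890)² = 0.00198;  (-1·δw/w)² = (-1×0.0190)² = 0.000361;  (3·δp/p)² = (3×0.0990)² = 0.0882
δQ/Q = √(0.0906) = 0.301

0.301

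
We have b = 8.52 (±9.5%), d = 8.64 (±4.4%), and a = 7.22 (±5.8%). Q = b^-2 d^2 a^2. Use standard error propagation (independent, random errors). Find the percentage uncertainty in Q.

23.9%

Since Q is a product/quotient, work with relative uncertainties:
  (-2·δb/b)² = (-2×0.0950)² = 0.0361;  (2·δd/d)² = (2×0.0440)² = 0.00774;  (2·δa/a)² = (2×0.0580)² = 0.0135
δQ/Q = √(0.0573) = 0.239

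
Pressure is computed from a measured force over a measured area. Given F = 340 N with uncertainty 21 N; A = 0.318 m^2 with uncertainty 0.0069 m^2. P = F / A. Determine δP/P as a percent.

P is a product of powers, so relative uncertainties combine in quadrature:
  (1·δF/F)² = (1×0.0618)² = 0.00381;  (-1·δA/A)² = (-1×0.0217)² = 0.000471
δP/P = √(0.00429) = 0.0655

6.55%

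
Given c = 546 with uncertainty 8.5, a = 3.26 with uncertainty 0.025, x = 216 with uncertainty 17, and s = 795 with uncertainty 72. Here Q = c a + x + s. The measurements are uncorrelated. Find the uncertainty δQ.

80.2

Let p = c·a = 1780. δp/p = √((1·δc/c)² + (1·δa/a)²) = √(0.000242 + 5.88e-05) = 0.0174, so δp = 30.9.
Q = p + x + s: δQ = √(δp² + δx² + δs²) = √(954 + 289 + 5180) = 80.2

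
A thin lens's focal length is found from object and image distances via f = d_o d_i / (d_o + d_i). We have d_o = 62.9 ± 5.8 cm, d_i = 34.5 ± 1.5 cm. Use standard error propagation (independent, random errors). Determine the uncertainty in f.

∂f/∂d_o = (d_i/(d_o+d_i))² = 0.125;  ∂f/∂d_i = (d_o/(d_o+d_i))² = 0.417
δf = √((∂f/∂d_o · δd_o)² + (∂f/∂d_i · δd_i)²) = √(0.530 + 0.391) = 0.960 cm

0.960 cm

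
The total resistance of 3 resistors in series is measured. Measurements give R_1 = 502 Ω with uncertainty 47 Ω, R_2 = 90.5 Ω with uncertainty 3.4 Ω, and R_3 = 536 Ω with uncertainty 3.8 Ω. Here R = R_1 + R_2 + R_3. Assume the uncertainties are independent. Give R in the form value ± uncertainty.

For a sum/difference, combine absolute errors in quadrature:
  (δR_1)² = 2210;  (δR_2)² = 11.6;  (δR_3)² = 14.4
δR = √(2240) = 47.3 Ω
R = 1130 Ω.

1130 ± 47.3 Ω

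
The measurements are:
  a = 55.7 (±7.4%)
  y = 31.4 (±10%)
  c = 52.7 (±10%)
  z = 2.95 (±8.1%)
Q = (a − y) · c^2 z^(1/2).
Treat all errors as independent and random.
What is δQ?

Let u = a − y = 24.3. δu = √(δa² + δy²) = √(17.0 + 9.86) = 5.18, so δu/u = 0.213.
Q is then a monomial in u, c, z:
δQ/Q = √((δu/u)² + (2·δc/c)² + (½·δz/z)²) = √(0.0455 + 0.0400 + 0.00164) = 0.295
Q = 1.16e+05, so δQ = 0.295 × 1.16e+05 = 34200.

34200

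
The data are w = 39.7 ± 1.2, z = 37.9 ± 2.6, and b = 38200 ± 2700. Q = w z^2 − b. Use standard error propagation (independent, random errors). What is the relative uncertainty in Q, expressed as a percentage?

44.9%

Let p = w·z^2 = 57000. δp/p = √((1·δw/w)² + (2·δz/z)²) = √(0.000914 + 0.0188) = 0.140, so δp = 8010.
Q = p − b: δQ = √(δp² + δb²) = √(6.42e+07 + 7.29e+06) = 8450
Q = 18800, so δQ/Q = 8450/18800 = 0.449.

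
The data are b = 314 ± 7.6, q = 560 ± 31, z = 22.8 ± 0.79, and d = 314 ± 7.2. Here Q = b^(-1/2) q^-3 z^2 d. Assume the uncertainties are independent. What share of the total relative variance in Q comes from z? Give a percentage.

14.5%

(δQ/Q)² = (−½·δb/b)² + (-3·δq/q)² + (2·δz/z)² + (1·δd/d)²
  b term: (-0.5×0.0242)² = 0.000146
  q term: (-3×0.0554)² = 0.0276
  z term: (2×0.0346)² = 0.00480
  d term: (1×0.0229)² = 0.000526
Total = 0.0331. Share from z = 0.00480/0.0331 = 0.145.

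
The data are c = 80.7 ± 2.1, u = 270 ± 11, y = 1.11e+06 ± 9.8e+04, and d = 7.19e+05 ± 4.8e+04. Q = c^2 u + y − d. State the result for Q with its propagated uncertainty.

(2.15 ± 0.159) × 10^6

Let p = c^2·u = 1.76e+06. δp/p = √((2·δc/c)² + (1·δu/u)²) = √(0.00271 + 0.00166) = 0.0661, so δp = 1.16e+05.
Q = p + y − d: δQ = √(δp² + δy² + δd²) = √(1.35e+10 + 9.6e+09 + 2.3e+09) = 1.59e+05
Q = 2.15e+06.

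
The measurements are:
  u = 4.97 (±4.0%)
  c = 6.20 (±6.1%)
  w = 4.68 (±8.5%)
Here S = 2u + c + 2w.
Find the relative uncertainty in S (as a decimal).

0.0379

Absolute uncertainties add in quadrature for a linear combination:
  (2·δu)² = 0.158;  (δc)² = 0.143;  (2·δw)² = 0.633
δS = √(0.934) = 0.966
S = 25.5, so δS/S = 0.966/25.5 = 0.0379.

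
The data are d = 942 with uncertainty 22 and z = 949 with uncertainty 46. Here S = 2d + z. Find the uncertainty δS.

63.7

Sums and differences: (δS)² = Σ (cᵢ δxᵢ)².
  (2·δd)² = 1940;  (δz)² = 2120
δS = √(4050) = 63.7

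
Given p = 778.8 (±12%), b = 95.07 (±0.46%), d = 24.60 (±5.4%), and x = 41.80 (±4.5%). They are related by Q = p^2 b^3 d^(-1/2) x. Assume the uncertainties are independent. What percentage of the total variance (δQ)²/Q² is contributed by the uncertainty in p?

95.1%

(δQ/Q)² = (2·δp/p)² + (3·δb/b)² + (−½·δd/d)² + (1·δx/x)²
  p term: (2×0.120)² = 0.0576
  b term: (3×0.00460)² = 0.000190
  d term: (-0.5×0.0540)² = 0.000729
  x term: (1×0.0450)² = 0.00202
Total = 0.0605. Share from p = 0.0576/0.0605 = 0.951.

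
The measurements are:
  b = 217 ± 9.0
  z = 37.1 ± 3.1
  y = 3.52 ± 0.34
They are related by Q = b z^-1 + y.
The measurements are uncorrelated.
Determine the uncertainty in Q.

0.643

Let p = b·z^-1 = 5.85. δp/p = √((1·δb/b)² + (-1·δz/z)²) = √(0.00172 + 0.00698) = 0.0933, so δp = 0.546.
Q = p + y: δQ = √(δp² + δy²) = √(0.298 + 0.116) = 0.643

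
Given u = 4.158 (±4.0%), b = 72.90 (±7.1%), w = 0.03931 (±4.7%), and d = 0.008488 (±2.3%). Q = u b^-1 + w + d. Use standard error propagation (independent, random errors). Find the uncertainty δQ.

Let p = u·b^-1 = 0.05704. δp/p = √((1·δu/u)² + (-1·δb/b)²) = √(0.00160 + 0.00504) = 0.0815, so δp = 0.00465.
Q = p + w + d: δQ = √(δp² + δw² + δd²) = √(2.16e-05 + 3.41e-06 + 3.81e-08) = 0.00501

0.00501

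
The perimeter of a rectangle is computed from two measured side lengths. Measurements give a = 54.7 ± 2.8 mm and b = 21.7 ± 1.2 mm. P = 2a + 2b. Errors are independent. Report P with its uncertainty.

P is a linear combination, so absolute uncertainties add in quadrature:
  (2·δa)² = 31.4;  (2·δb)² = 5.76
δP = √(37.1) = 6.09 mm
P = 153 mm.

153 ± 6.09 mm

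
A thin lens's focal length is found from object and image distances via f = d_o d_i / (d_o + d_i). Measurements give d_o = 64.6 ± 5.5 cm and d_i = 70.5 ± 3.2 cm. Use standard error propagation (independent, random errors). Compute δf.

1.67 cm

∂f/∂d_o = (d_i/(d_o+d_i))² = 0.272;  ∂f/∂d_i = (d_o/(d_o+d_i))² = 0.229
δf = √((∂f/∂d_o · δd_o)² + (∂f/∂d_i · δd_i)²) = √(2.24 + 0.535) = 1.67 cm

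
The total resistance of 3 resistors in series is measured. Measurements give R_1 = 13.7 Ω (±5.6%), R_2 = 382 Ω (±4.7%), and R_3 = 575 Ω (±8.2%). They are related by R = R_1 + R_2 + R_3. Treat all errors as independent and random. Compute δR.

R is a linear combination, so absolute uncertainties add in quadrature:
  (δR_1)² = 0.589;  (δR_2)² = 322;  (δR_3)² = 2220
δR = √(2550) = 50.5 Ω

50.5 Ω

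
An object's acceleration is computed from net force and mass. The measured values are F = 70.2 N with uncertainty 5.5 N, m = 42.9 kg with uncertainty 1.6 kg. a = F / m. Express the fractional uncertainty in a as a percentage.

8.68%

Relative error in a monomial: (δa/a)² = Σ (nᵢ · δxᵢ/xᵢ)².
  (1·δF/F)² = (1×0.0783)² = 0.00614;  (-1·δm/m)² = (-1×0.0373)² = 0.00139
δa/a = √(0.00753) = 0.0868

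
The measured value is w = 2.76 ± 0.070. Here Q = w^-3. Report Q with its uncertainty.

0.0476 ± 0.00362

Q ∝ w^-3, so δQ/Q = |-3| · δw/w = 3 × 0.0254 = 0.0761.
Q = 0.0476, so δQ = 0.0761 × 0.0476 = 0.00362.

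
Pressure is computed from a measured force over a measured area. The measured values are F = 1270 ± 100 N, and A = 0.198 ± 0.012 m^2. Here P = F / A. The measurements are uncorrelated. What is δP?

637 Pa

For a monomial P ∝ F, A^-1, fractional errors add in quadrature:
  (1·δF/F)² = (1×0.0787)² = 0.00620;  (-1·δA/A)² = (-1×0.0606)² = 0.00367
δP/P = √(0.00987) = 0.0994
P = 6410 Pa, so δP = 0.0994 × 6410 = 637 Pa.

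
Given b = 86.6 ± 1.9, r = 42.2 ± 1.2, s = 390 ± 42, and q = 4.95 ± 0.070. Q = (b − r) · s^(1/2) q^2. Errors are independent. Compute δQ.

Let u = b − r = 44.4. δu = √(δb² + δr²) = √(3.61 + 1.44) = 2.25, so δu/u = 0.0506.
Q is then a monomial in u, s, q:
δQ/Q = √((δu/u)² + (½·δs/s)² + (2·δq/q)²) = √(0.00256 + 0.00290 + 0.000800) = 0.0791
Q = 21500, so δQ = 0.0791 × 21500 = 1700.

1700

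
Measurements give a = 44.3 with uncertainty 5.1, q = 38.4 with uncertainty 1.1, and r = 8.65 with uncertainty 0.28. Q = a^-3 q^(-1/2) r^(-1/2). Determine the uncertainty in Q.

2.18e-07

Products/powers → add relative errors in quadrature, weighted by exponent:
  (-3·δa/a)² = (-3×0.115)² = 0.119;  (−½·δq/q)² = (-0.5×0.0286)² = 0.000205;  (−½·δr/r)² = (-0.5×0.0324)² = 0.000262
δQ/Q = √(0.120) = 0.346
Q = 6.31e-07, so δQ = 0.346 × 6.31e-07 = 2.18e-07.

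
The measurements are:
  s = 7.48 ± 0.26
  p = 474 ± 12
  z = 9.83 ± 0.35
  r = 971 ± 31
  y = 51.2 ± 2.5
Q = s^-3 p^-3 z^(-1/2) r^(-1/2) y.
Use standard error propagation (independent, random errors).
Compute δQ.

1.65e-12

Since Q is a product/quotient, work with relative uncertainties:
  (-3·δs/s)² = (-3×0.0348)² = 0.0109;  (-3·δp/p)² = (-3×0.0253)² = 0.00577;  (−½·δz/z)² = (-0.5×0.0356)² = 0.000317;  (−½·δr/r)² = (-0.5×0.0319)² = 0.000255;  (1·δy/y)² = (1×0.0488)² = 0.00238
δQ/Q = √(0.0196) = 0.140
Q = 1.18e-11, so δQ = 0.140 × 1.18e-11 = 1.65e-12.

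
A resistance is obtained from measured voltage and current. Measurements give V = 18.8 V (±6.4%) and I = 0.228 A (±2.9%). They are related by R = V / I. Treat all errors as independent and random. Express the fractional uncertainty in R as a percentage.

7.03%

R is a product of powers, so relative uncertainties combine in quadrature:
  (1·δV/V)² = (1×0.0640)² = 0.00410;  (-1·δI/I)² = (-1×0.0290)² = 0.000841
δR/R = √(0.00494) = 0.0703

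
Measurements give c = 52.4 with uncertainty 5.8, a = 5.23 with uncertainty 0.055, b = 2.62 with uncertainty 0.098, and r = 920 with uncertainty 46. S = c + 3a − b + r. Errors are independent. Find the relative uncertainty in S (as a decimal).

Absolute uncertainties add in quadrature for a linear combination:
  (δc)² = 33.6;  (3·δa)² = 0.0272;  (δb)² = 0.00960;  (δr)² = 2120
δS = √(2150) = 46.4
S = 985, so δS/S = 46.4/985 = 0.0470.

0.0470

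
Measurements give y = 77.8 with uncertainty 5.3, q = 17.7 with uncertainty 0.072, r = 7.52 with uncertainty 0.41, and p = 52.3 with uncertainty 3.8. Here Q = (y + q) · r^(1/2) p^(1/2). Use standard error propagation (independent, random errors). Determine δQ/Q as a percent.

7.17%

Let u = y + q = 95.5. δu = √(δy² + δq²) = √(28.1 + 0.00518) = 5.30, so δu/u = 0.0555.
Q is then a monomial in u, r, p:
δQ/Q = √((δu/u)² + (½·δr/r)² + (½·δp/p)²) = √(0.00308 + 0.000743 + 0.00132) = 0.0717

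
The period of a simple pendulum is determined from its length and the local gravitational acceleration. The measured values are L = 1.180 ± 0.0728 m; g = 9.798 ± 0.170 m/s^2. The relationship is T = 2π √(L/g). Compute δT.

Each factor contributes (exponent × relative error)² to (δT/T)²:
  (½·δL/L)² = (0.5×0.0617)² = 0.000952;  (−½·δg/g)² = (-0.5×0.0174)² = 7.53e-05
δT/T = √(0.00103) = 0.0320
T = 2.180 s, so δT = 0.0320 × 2.180 = 0.0699 s.

0.0699 s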